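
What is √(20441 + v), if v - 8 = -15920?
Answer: √4529 ≈ 67.298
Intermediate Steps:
v = -15912 (v = 8 - 15920 = -15912)
√(20441 + v) = √(20441 - 15912) = √4529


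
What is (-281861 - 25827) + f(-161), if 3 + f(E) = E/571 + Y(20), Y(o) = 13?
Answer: -175684299/571 ≈ -3.0768e+5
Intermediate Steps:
f(E) = 10 + E/571 (f(E) = -3 + (E/571 + 13) = -3 + (13 + E/571) = 10 + E/571)
(-281861 - 25827) + f(-161) = (-281861 - 25827) + (10 + (1/571)*(-161)) = -307688 + (10 - 161/571) = -307688 + 5549/571 = -175684299/571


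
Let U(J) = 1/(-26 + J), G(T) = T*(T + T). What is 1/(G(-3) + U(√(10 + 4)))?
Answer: 11890/213553 + √14/213553 ≈ 0.055695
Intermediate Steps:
G(T) = 2*T² (G(T) = T*(2*T) = 2*T²)
1/(G(-3) + U(√(10 + 4))) = 1/(2*(-3)² + 1/(-26 + √(10 + 4))) = 1/(2*9 + 1/(-26 + √14)) = 1/(18 + 1/(-26 + √14))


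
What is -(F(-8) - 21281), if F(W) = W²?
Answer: 21217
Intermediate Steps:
-(F(-8) - 21281) = -((-8)² - 21281) = -(64 - 21281) = -1*(-21217) = 21217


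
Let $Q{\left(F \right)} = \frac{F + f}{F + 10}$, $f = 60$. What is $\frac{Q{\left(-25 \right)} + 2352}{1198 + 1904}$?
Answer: $\frac{7049}{9306} \approx 0.75747$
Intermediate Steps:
$Q{\left(F \right)} = \frac{60 + F}{10 + F}$ ($Q{\left(F \right)} = \frac{F + 60}{F + 10} = \frac{60 + F}{10 + F}$)
$\frac{Q{\left(-25 \right)} + 2352}{1198 + 1904} = \frac{\frac{60 - 25}{10 - 25} + 2352}{1198 + 1904} = \frac{\frac{1}{-15} \cdot 35 + 2352}{3102} = \left(\left(- \frac{1}{15}\right) 35 + 2352\right) \frac{1}{3102} = \left(- \frac{7}{3} + 2352\right) \frac{1}{3102} = \frac{7049}{3} \cdot \frac{1}{3102} = \frac{7049}{9306}$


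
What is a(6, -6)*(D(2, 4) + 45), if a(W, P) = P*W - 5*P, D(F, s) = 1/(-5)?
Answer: -1344/5 ≈ -268.80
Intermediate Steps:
D(F, s) = -1/5
a(W, P) = -5*P + P*W
a(6, -6)*(D(2, 4) + 45) = (-6*(-5 + 6))*(-1/5 + 45) = -6*1*(224/5) = -6*224/5 = -1344/5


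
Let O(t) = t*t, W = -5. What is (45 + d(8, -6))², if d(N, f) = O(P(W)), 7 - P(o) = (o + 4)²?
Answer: 6561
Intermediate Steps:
P(o) = 7 - (4 + o)² (P(o) = 7 - (o + 4)² = 7 - (4 + o)²)
O(t) = t²
d(N, f) = 36 (d(N, f) = (7 - (4 - 5)²)² = (7 - 1*(-1)²)² = (7 - 1*1)² = (7 - 1)² = 6² = 36)
(45 + d(8, -6))² = (45 + 36)² = 81² = 6561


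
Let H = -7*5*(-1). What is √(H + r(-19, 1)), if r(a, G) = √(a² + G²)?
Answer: √(35 + √362) ≈ 7.3503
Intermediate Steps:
r(a, G) = √(G² + a²)
H = 35 (H = -35*(-1) = 35)
√(H + r(-19, 1)) = √(35 + √(1² + (-19)²)) = √(35 + √(1 + 361)) = √(35 + √362)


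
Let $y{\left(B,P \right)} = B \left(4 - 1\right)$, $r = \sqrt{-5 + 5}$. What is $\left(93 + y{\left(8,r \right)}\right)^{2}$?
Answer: $13689$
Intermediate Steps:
$r = 0$ ($r = \sqrt{0} = 0$)
$y{\left(B,P \right)} = 3 B$ ($y{\left(B,P \right)} = B 3 = 3 B$)
$\left(93 + y{\left(8,r \right)}\right)^{2} = \left(93 + 3 \cdot 8\right)^{2} = \left(93 + 24\right)^{2} = 117^{2} = 13689$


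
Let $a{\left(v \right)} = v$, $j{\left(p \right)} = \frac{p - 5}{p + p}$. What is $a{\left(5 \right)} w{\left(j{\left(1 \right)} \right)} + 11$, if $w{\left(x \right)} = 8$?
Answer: $51$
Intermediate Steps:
$j{\left(p \right)} = \frac{-5 + p}{2 p}$
$a{\left(5 \right)} w{\left(j{\left(1 \right)} \right)} + 11 = 5 \cdot 8 + 11 = 40 + 11 = 51$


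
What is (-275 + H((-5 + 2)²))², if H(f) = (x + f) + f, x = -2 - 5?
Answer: 69696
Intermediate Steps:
x = -7
H(f) = -7 + 2*f (H(f) = (-7 + f) + f = -7 + 2*f)
(-275 + H((-5 + 2)²))² = (-275 + (-7 + 2*(-5 + 2)²))² = (-275 + (-7 + 2*(-3)²))² = (-275 + (-7 + 2*9))² = (-275 + (-7 + 18))² = (-275 + 11)² = (-264)² = 69696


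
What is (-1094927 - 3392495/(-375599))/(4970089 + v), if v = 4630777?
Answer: -205625046889/1803037834367 ≈ -0.11404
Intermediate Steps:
(-1094927 - 3392495/(-375599))/(4970089 + v) = (-1094927 - 3392495/(-375599))/(4970089 + 4630777) = (-1094927 - 3392495*(-1/375599))/9600866 = (-1094927 + 3392495/375599)*(1/9600866) = -411250093778/375599*1/9600866 = -205625046889/1803037834367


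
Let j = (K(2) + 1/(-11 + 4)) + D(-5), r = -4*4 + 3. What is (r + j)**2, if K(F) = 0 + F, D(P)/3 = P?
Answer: 33489/49 ≈ 683.45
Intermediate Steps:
D(P) = 3*P
K(F) = F
r = -13 (r = -16 + 3 = -13)
j = -92/7 (j = (2 + 1/(-11 + 4)) + 3*(-5) = (2 + 1/(-7)) - 15 = (2 - 1/7) - 15 = 13/7 - 15 = -92/7 ≈ -13.143)
(r + j)**2 = (-13 - 92/7)**2 = (-183/7)**2 = 33489/49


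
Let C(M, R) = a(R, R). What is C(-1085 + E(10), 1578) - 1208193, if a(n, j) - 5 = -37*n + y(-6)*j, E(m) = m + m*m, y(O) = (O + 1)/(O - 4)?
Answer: -1265785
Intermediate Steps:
y(O) = (1 + O)/(-4 + O)
E(m) = m + m²
a(n, j) = 5 + j/2 - 37*n (a(n, j) = 5 + (-37*n + ((1 - 6)/(-4 - 6))*j) = 5 + (-37*n + (-5/(-10))*j) = 5 + (-37*n + (-⅒*(-5))*j) = 5 + (-37*n + j/2) = 5 + (j/2 - 37*n) = 5 + j/2 - 37*n)
C(M, R) = 5 - 73*R/2 (C(M, R) = 5 + R/2 - 37*R = 5 - 73*R/2)
C(-1085 + E(10), 1578) - 1208193 = (5 - 73/2*1578) - 1208193 = (5 - 57597) - 1208193 = -57592 - 1208193 = -1265785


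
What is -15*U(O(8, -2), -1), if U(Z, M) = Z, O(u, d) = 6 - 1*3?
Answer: -45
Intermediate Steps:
O(u, d) = 3 (O(u, d) = 6 - 3 = 3)
-15*U(O(8, -2), -1) = -15*3 = -45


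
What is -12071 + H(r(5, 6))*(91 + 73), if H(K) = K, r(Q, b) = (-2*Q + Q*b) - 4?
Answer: -9447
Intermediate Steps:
r(Q, b) = -4 - 2*Q + Q*b
-12071 + H(r(5, 6))*(91 + 73) = -12071 + (-4 - 2*5 + 5*6)*(91 + 73) = -12071 + (-4 - 10 + 30)*164 = -12071 + 16*164 = -12071 + 2624 = -9447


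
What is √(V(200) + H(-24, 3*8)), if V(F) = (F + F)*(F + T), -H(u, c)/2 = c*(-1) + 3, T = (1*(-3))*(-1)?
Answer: 7*√1658 ≈ 285.03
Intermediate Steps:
T = 3 (T = -3*(-1) = 3)
H(u, c) = -6 + 2*c (H(u, c) = -2*(c*(-1) + 3) = -2*(-c + 3) = -2*(3 - c) = -6 + 2*c)
V(F) = 2*F*(3 + F) (V(F) = (F + F)*(F + 3) = (2*F)*(3 + F) = 2*F*(3 + F))
√(V(200) + H(-24, 3*8)) = √(2*200*(3 + 200) + (-6 + 2*(3*8))) = √(2*200*203 + (-6 + 2*24)) = √(81200 + (-6 + 48)) = √(81200 + 42) = √81242 = 7*√1658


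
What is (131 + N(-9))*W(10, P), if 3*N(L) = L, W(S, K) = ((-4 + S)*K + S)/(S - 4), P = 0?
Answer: 640/3 ≈ 213.33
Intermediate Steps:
W(S, K) = (S + K*(-4 + S))/(-4 + S) (W(S, K) = (K*(-4 + S) + S)/(-4 + S) = (S + K*(-4 + S))/(-4 + S))
N(L) = L/3
(131 + N(-9))*W(10, P) = (131 + (⅓)*(-9))*((10 - 4*0 + 0*10)/(-4 + 10)) = (131 - 3)*((10 + 0 + 0)/6) = 128*((⅙)*10) = 128*(5/3) = 640/3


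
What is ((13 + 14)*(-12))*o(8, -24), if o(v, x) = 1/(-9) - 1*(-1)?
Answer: -288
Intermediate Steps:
o(v, x) = 8/9 (o(v, x) = -⅑ + 1 = 8/9)
((13 + 14)*(-12))*o(8, -24) = ((13 + 14)*(-12))*(8/9) = (27*(-12))*(8/9) = -324*8/9 = -288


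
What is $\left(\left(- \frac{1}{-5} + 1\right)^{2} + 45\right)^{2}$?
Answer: $\frac{1347921}{625} \approx 2156.7$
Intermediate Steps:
$\left(\left(- \frac{1}{-5} + 1\right)^{2} + 45\right)^{2} = \left(\left(\left(-1\right) \left(- \frac{1}{5}\right) + 1\right)^{2} + 45\right)^{2} = \left(\left(\frac{1}{5} + 1\right)^{2} + 45\right)^{2} = \left(\left(\frac{6}{5}\right)^{2} + 45\right)^{2} = \left(\frac{36}{25} + 45\right)^{2} = \left(\frac{1161}{25}\right)^{2} = \frac{1347921}{625}$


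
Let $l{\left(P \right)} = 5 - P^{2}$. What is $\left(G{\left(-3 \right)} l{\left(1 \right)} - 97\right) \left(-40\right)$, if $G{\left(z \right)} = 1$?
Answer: $3720$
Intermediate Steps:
$\left(G{\left(-3 \right)} l{\left(1 \right)} - 97\right) \left(-40\right) = \left(1 \left(5 - 1^{2}\right) - 97\right) \left(-40\right) = \left(1 \left(5 - 1\right) - 97\right) \left(-40\right) = \left(1 \cdot 4 - 97\right) \left(-40\right) = \left(4 - 97\right) \left(-40\right) = \left(-93\right) \left(-40\right) = 3720$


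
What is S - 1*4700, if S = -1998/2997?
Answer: -14102/3 ≈ -4700.7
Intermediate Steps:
S = -⅔ (S = -1998*1/2997 = -⅔ ≈ -0.66667)
S - 1*4700 = -⅔ - 1*4700 = -⅔ - 4700 = -14102/3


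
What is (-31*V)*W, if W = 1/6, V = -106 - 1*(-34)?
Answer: 372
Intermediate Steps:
V = -72 (V = -106 + 34 = -72)
W = ⅙ ≈ 0.16667
(-31*V)*W = -31*(-72)*(⅙) = 2232*(⅙) = 372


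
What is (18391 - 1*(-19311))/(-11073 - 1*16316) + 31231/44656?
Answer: -828234653/1223083184 ≈ -0.67717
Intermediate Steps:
(18391 - 1*(-19311))/(-11073 - 1*16316) + 31231/44656 = (18391 + 19311)/(-11073 - 16316) + 31231*(1/44656) = 37702/(-27389) + 31231/44656 = 37702*(-1/27389) + 31231/44656 = -37702/27389 + 31231/44656 = -828234653/1223083184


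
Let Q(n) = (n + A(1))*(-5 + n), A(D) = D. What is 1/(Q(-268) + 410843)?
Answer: 1/483734 ≈ 2.0673e-6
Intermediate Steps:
Q(n) = (1 + n)*(-5 + n) (Q(n) = (n + 1)*(-5 + n) = (1 + n)*(-5 + n))
1/(Q(-268) + 410843) = 1/((-5 + (-268)² - 4*(-268)) + 410843) = 1/((-5 + 71824 + 1072) + 410843) = 1/(72891 + 410843) = 1/483734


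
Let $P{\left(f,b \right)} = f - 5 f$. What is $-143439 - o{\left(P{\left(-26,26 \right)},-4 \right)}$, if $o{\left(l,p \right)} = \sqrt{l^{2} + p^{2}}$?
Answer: $-143439 - 4 \sqrt{677} \approx -1.4354 \cdot 10^{5}$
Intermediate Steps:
$P{\left(f,b \right)} = - 4 f$
$-143439 - o{\left(P{\left(-26,26 \right)},-4 \right)} = -143439 - \sqrt{\left(\left(-4\right) \left(-26\right)\right)^{2} + \left(-4\right)^{2}} = -143439 - \sqrt{104^{2} + 16} = -143439 - \sqrt{10816 + 16} = -143439 - \sqrt{10832} = -143439 - 4 \sqrt{677}$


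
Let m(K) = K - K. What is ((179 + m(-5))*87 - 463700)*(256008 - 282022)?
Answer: 11657575778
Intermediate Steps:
m(K) = 0
((179 + m(-5))*87 - 463700)*(256008 - 282022) = ((179 + 0)*87 - 463700)*(256008 - 282022) = (179*87 - 463700)*(-26014) = (15573 - 463700)*(-26014) = -448127*(-26014) = 11657575778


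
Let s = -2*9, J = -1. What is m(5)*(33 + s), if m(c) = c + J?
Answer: 60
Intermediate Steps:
m(c) = -1 + c (m(c) = c - 1 = -1 + c)
s = -18
m(5)*(33 + s) = (-1 + 5)*(33 - 18) = 4*15 = 60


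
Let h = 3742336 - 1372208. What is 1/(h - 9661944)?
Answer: -1/7291816 ≈ -1.3714e-7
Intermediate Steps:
h = 2370128
1/(h - 9661944) = 1/(2370128 - 9661944) = 1/(-7291816) = -1/7291816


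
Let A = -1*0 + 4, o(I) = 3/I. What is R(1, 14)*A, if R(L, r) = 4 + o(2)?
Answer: 22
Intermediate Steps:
R(L, r) = 11/2 (R(L, r) = 4 + 3/2 = 11/2)
A = 4 (A = 0 + 4 = 4)
R(1, 14)*A = (11/2)*4 = 22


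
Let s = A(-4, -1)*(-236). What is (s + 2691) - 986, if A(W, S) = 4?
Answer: 761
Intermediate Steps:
s = -944 (s = 4*(-236) = -944)
(s + 2691) - 986 = (-944 + 2691) - 986 = 1747 - 986 = 761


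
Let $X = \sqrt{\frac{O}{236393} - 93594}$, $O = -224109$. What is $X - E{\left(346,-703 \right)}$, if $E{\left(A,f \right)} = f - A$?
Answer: $1049 + \frac{i \sqrt{3820482227847}}{6389} \approx 1049.0 + 305.93 i$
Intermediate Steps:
$X = \frac{i \sqrt{3820482227847}}{6389}$ ($X = \sqrt{- \frac{224109}{236393} - 93594} = \sqrt{\left(-224109\right) \frac{1}{236393} - 93594} = \sqrt{- \frac{6057}{6389} - 93594} = \sqrt{- \frac{597978123}{6389}} = \frac{i \sqrt{3820482227847}}{6389} \approx 305.93 i$)
$X - E{\left(346,-703 \right)} = \frac{i \sqrt{3820482227847}}{6389} - \left(-703 - 346\right) = \frac{i \sqrt{3820482227847}}{6389} - -1049 = \frac{i \sqrt{3820482227847}}{6389} + 1049 = 1049 + \frac{i \sqrt{3820482227847}}{6389}$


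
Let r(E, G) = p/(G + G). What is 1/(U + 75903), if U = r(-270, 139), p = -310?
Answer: 139/10550362 ≈ 1.3175e-5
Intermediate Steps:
r(E, G) = -155/G (r(E, G) = -310/(G + G) = -310*1/(2*G) = -155/G)
U = -155/139 ≈ -1.1151
1/(U + 75903) = 1/(-155/139 + 75903) = 1/(10550362/139) = 139/10550362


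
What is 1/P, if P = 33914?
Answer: 1/33914 ≈ 2.9486e-5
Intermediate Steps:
1/P = 1/33914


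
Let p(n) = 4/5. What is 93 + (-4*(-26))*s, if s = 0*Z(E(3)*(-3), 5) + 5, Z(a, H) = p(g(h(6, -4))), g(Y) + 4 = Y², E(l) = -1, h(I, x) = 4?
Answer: 613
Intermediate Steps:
g(Y) = -4 + Y²
p(n) = ⅘ (p(n) = 4*(⅕) = ⅘)
Z(a, H) = ⅘
s = 5 (s = 0*(⅘) + 5 = 0 + 5 = 5)
93 + (-4*(-26))*s = 93 - 4*(-26)*5 = 93 + 104*5 = 93 + 520 = 613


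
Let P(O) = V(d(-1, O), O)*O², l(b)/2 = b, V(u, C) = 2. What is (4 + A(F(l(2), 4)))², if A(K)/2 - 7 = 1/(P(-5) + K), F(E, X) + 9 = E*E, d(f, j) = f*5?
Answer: 1056784/3249 ≈ 325.26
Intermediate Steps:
d(f, j) = 5*f
l(b) = 2*b
P(O) = 2*O²
F(E, X) = -9 + E² (F(E, X) = -9 + E*E = -9 + E²)
A(K) = 14 + 2/(50 + K) (A(K) = 14 + 2/(2*(-5)² + K) = 14 + 2/(2*25 + K) = 14 + 2/(50 + K))
(4 + A(F(l(2), 4)))² = (4 + 2*(351 + 7*(-9 + (2*2)²))/(50 + (-9 + (2*2)²)))² = (4 + 2*(351 + 7*(-9 + 4²))/(50 + (-9 + 4²)))² = (4 + 2*(351 + 7*(-9 + 16))/(50 + (-9 + 16)))² = (4 + 2*(351 + 7*7)/(50 + 7))² = (4 + 2*(351 + 49)/57)² = (4 + 2*(1/57)*400)² = (4 + 800/57)² = (1028/57)² = 1056784/3249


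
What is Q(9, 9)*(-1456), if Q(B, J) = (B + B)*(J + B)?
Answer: -471744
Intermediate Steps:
Q(B, J) = 2*B*(B + J) (Q(B, J) = (2*B)*(B + J) = 2*B*(B + J))
Q(9, 9)*(-1456) = (2*9*(9 + 9))*(-1456) = (2*9*18)*(-1456) = 324*(-1456) = -471744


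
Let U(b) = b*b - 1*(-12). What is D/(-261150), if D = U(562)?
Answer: -157928/130575 ≈ -1.2095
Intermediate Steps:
U(b) = 12 + b² (U(b) = b² + 12 = 12 + b²)
D = 315856 (D = 12 + 562² = 12 + 315844 = 315856)
D/(-261150) = 315856/(-261150) = 315856*(-1/261150) = -157928/130575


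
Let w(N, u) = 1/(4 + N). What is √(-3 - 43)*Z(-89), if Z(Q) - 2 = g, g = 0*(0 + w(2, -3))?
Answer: 2*I*√46 ≈ 13.565*I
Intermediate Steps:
g = 0 (g = 0*(0 + 1/(4 + 2)) = 0*(0 + 1/6) = 0*(0 + ⅙) = 0*(⅙) = 0)
Z(Q) = 2 (Z(Q) = 2 + 0 = 2)
√(-3 - 43)*Z(-89) = √(-3 - 43)*2 = √(-46)*2 = (I*√46)*2 = 2*I*√46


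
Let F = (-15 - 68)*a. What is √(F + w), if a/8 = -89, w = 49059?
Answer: √108155 ≈ 328.87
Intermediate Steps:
a = -712 (a = 8*(-89) = -712)
F = 59096 (F = (-15 - 68)*(-712) = -83*(-712) = 59096)
√(F + w) = √(59096 + 49059) = √108155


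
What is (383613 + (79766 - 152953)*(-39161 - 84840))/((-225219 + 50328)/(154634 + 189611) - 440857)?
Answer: -390530668022000/18970374107 ≈ -20586.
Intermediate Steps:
(383613 + (79766 - 152953)*(-39161 - 84840))/((-225219 + 50328)/(154634 + 189611) - 440857) = (383613 - 73187*(-124001))/(-174891/344245 - 440857) = (383613 + 9075261187)/(-174891*1/344245 - 440857) = 9075644800/(-174891/344245 - 440857) = 9075644800/(-151762992856/344245) = 9075644800*(-344245/151762992856) = -390530668022000/18970374107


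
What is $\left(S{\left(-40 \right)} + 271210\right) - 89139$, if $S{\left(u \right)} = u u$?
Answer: $183671$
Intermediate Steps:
$S{\left(u \right)} = u^{2}$
$\left(S{\left(-40 \right)} + 271210\right) - 89139 = \left(\left(-40\right)^{2} + 271210\right) - 89139 = \left(1600 + 271210\right) - 89139 = 272810 - 89139 = 183671$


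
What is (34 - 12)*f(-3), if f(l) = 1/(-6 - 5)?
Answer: -2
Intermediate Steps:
f(l) = -1/11 (f(l) = 1/(-11) = -1/11)
(34 - 12)*f(-3) = (34 - 12)*(-1/11) = 22*(-1/11) = -2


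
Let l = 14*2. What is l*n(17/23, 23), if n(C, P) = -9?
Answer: -252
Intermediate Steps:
l = 28
l*n(17/23, 23) = 28*(-9) = -252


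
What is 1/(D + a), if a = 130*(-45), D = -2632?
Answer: -1/8482 ≈ -0.00011790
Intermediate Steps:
a = -5850
1/(D + a) = 1/(-2632 - 5850) = 1/(-8482) = -1/8482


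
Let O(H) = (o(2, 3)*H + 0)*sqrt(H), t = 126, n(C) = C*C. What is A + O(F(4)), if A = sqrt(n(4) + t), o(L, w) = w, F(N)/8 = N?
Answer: sqrt(142) + 384*sqrt(2) ≈ 554.97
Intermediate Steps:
F(N) = 8*N
n(C) = C**2
O(H) = 3*H**(3/2) (O(H) = (3*H + 0)*sqrt(H) = (3*H)*sqrt(H) = 3*H**(3/2))
A = sqrt(142) (A = sqrt(4**2 + 126) = sqrt(16 + 126) = sqrt(142) ≈ 11.916)
A + O(F(4)) = sqrt(142) + 3*(8*4)**(3/2) = sqrt(142) + 3*32**(3/2) = sqrt(142) + 3*(128*sqrt(2)) = sqrt(142) + 384*sqrt(2)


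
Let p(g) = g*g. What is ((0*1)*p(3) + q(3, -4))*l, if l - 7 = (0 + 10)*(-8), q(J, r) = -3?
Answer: 219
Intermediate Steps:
p(g) = g²
l = -73 (l = 7 + (0 + 10)*(-8) = 7 + 10*(-8) = 7 - 80 = -73)
((0*1)*p(3) + q(3, -4))*l = ((0*1)*3² - 3)*(-73) = (0*9 - 3)*(-73) = (0 - 3)*(-73) = -3*(-73) = 219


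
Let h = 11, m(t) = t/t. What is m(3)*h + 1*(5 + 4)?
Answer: 20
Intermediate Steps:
m(t) = 1
m(3)*h + 1*(5 + 4) = 1*11 + 1*(5 + 4) = 11 + 1*9 = 11 + 9 = 20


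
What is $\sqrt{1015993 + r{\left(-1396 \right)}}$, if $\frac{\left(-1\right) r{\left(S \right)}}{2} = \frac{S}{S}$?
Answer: $\sqrt{1015991} \approx 1008.0$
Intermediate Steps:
$r{\left(S \right)} = -2$ ($r{\left(S \right)} = - 2 \frac{S}{S} = \left(-2\right) 1 = -2$)
$\sqrt{1015993 + r{\left(-1396 \right)}} = \sqrt{1015993 - 2} = \sqrt{1015991}$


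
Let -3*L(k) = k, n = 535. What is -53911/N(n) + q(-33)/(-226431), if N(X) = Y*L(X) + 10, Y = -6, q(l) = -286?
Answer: -1356312529/27171720 ≈ -49.916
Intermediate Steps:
L(k) = -k/3
N(X) = 10 + 2*X (N(X) = -(-2)*X + 10 = 2*X + 10 = 10 + 2*X)
-53911/N(n) + q(-33)/(-226431) = -53911/(10 + 2*535) - 286/(-226431) = -53911/(10 + 1070) - 286*(-1/226431) = -53911/1080 + 286/226431 = -1356312529/27171720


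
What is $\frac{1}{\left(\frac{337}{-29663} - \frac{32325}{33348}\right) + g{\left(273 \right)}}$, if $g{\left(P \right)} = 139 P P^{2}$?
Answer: $\frac{329733908}{932537598854496487} \approx 3.5359 \cdot 10^{-10}$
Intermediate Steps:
$g{\left(P \right)} = 139 P^{3}$
$\frac{1}{\left(\frac{337}{-29663} - \frac{32325}{33348}\right) + g{\left(273 \right)}} = \frac{1}{\left(\frac{337}{-29663} - \frac{32325}{33348}\right) + 139 \cdot 273^{3}} = \frac{1}{\left(337 \left(- \frac{1}{29663}\right) - \frac{10775}{11116}\right) + 139 \cdot 20346417} = \frac{1}{\left(- \frac{337}{29663} - \frac{10775}{11116}\right) + 2828151963} = \frac{1}{- \frac{323364917}{329733908} + 2828151963} = \frac{1}{\frac{932537598854496487}{329733908}} = \frac{329733908}{932537598854496487}$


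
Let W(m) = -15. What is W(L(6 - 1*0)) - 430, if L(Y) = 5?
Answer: -445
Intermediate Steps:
W(L(6 - 1*0)) - 430 = -15 - 430 = -445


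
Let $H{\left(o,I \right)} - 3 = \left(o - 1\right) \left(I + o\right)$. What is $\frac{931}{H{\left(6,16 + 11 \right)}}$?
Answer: $\frac{133}{24} \approx 5.5417$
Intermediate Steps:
$H{\left(o,I \right)} = 3 + \left(-1 + o\right) \left(I + o\right)$ ($H{\left(o,I \right)} = 3 + \left(o - 1\right) \left(I + o\right) = 3 + \left(-1 + o\right) \left(I + o\right)$)
$\frac{931}{H{\left(6,16 + 11 \right)}} = \frac{931}{3 + 6^{2} - \left(16 + 11\right) - 6 + \left(16 + 11\right) 6} = \frac{931}{3 + 36 - 27 - 6 + 27 \cdot 6} = \frac{931}{3 + 36 - 27 - 6 + 162} = \frac{931}{168} = 931 \cdot \frac{1}{168} = \frac{133}{24}$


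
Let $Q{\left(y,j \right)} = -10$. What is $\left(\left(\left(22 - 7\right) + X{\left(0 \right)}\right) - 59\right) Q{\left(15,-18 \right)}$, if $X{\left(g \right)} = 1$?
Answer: $430$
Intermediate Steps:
$\left(\left(\left(22 - 7\right) + X{\left(0 \right)}\right) - 59\right) Q{\left(15,-18 \right)} = \left(\left(\left(22 - 7\right) + 1\right) - 59\right) \left(-10\right) = \left(\left(15 + 1\right) - 59\right) \left(-10\right) = \left(16 - 59\right) \left(-10\right) = \left(-43\right) \left(-10\right) = 430$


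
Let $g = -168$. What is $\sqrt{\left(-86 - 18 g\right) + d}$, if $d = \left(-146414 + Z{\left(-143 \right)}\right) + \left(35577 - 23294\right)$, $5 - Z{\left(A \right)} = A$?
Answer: $i \sqrt{131045} \approx 362.0 i$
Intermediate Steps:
$Z{\left(A \right)} = 5 - A$
$d = -133983$ ($d = \left(-146414 + \left(5 - -143\right)\right) + \left(35577 - 23294\right) = \left(-146414 + \left(5 + 143\right)\right) + 12283 = \left(-146414 + 148\right) + 12283 = -146266 + 12283 = -133983$)
$\sqrt{\left(-86 - 18 g\right) + d} = \sqrt{\left(-86 - -3024\right) - 133983} = \sqrt{\left(-86 + 3024\right) - 133983} = \sqrt{2938 - 133983} = \sqrt{-131045} = i \sqrt{131045}$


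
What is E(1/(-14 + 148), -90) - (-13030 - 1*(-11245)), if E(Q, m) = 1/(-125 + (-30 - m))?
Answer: 116024/65 ≈ 1785.0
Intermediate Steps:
E(Q, m) = 1/(-155 - m)
E(1/(-14 + 148), -90) - (-13030 - 1*(-11245)) = -1/(155 - 90) - (-13030 - 1*(-11245)) = -1/65 - (-13030 + 11245) = -1*1/65 - 1*(-1785) = -1/65 + 1785 = 116024/65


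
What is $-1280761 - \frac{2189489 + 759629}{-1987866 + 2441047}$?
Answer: $- \frac{580419499859}{453181} \approx -1.2808 \cdot 10^{6}$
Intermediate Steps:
$-1280761 - \frac{2189489 + 759629}{-1987866 + 2441047} = -1280761 - \frac{2949118}{453181} = - \frac{580419499859}{453181}$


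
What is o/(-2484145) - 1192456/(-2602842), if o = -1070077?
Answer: 2873737484477/3232918470045 ≈ 0.88890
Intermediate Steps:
o/(-2484145) - 1192456/(-2602842) = -1070077/(-2484145) - 1192456/(-2602842) = -1070077*(-1/2484145) - 1192456*(-1/2602842) = 1070077/2484145 + 596228/1301421 = 2873737484477/3232918470045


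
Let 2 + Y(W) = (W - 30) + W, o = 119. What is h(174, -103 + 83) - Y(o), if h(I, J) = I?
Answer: -32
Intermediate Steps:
Y(W) = -32 + 2*W (Y(W) = -2 + ((W - 30) + W) = -2 + ((-30 + W) + W) = -2 + (-30 + 2*W) = -32 + 2*W)
h(174, -103 + 83) - Y(o) = 174 - (-32 + 2*119) = 174 - (-32 + 238) = 174 - 1*206 = 174 - 206 = -32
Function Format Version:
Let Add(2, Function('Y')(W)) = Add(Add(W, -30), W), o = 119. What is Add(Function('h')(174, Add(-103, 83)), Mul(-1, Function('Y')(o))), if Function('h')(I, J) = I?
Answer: -32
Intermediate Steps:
Function('Y')(W) = Add(-32, Mul(2, W)) (Function('Y')(W) = Add(-2, Add(Add(W, -30), W)) = Add(-2, Add(Add(-30, W), W)) = Add(-2, Add(-30, Mul(2, W))) = Add(-32, Mul(2, W)))
Add(Function('h')(174, Add(-103, 83)), Mul(-1, Function('Y')(o))) = Add(174, Mul(-1, Add(-32, Mul(2, 119)))) = Add(174, Mul(-1, Add(-32, 238))) = Add(174, Mul(-1, 206)) = Add(174, -206) = -32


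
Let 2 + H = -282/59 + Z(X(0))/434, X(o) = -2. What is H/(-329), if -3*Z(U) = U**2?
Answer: 260518/12636561 ≈ 0.020616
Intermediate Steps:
Z(U) = -U**2/3
H = -260518/38409 (H = -2 + (-282/59 - 1/3*(-2)**2/434) = -2 + (-282*1/59 - 1/3*4*(1/434)) = -2 + (-282/59 - 4/3*1/434) = -2 + (-282/59 - 2/651) = -2 - 183700/38409 = -260518/38409 ≈ -6.7827)
H/(-329) = -260518/38409/(-329) = -260518/38409*(-1/329) = 260518/12636561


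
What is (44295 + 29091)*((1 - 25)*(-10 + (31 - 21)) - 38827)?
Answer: -2849358222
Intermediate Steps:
(44295 + 29091)*((1 - 25)*(-10 + (31 - 21)) - 38827) = 73386*(-24*(-10 + 10) - 38827) = 73386*(-24*0 - 38827) = 73386*(0 - 38827) = 73386*(-38827) = -2849358222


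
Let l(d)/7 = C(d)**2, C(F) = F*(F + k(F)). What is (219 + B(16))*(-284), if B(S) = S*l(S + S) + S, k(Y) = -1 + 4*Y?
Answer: -823437427892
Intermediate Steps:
C(F) = F*(-1 + 5*F) (C(F) = F*(F + (-1 + 4*F)) = F*(-1 + 5*F))
l(d) = 7*d**2*(-1 + 5*d)**2 (l(d) = 7*(d*(-1 + 5*d))**2 = 7*(d**2*(-1 + 5*d)**2) = 7*d**2*(-1 + 5*d)**2)
B(S) = S + 28*S**3*(-1 + 10*S)**2 (B(S) = S*(7*(S + S)**2*(-1 + 5*(S + S))**2) + S = S*(7*(2*S)**2*(-1 + 5*(2*S))**2) + S = S*(7*(4*S**2)*(-1 + 10*S)**2) + S = S*(28*S**2*(-1 + 10*S)**2) + S = 28*S**3*(-1 + 10*S)**2 + S = S + 28*S**3*(-1 + 10*S)**2)
(219 + B(16))*(-284) = (219 + (16 + 28*16**3*(-1 + 10*16)**2))*(-284) = (219 + (16 + 28*4096*(-1 + 160)**2))*(-284) = (219 + (16 + 28*4096*159**2))*(-284) = (219 + (16 + 28*4096*25281))*(-284) = (219 + (16 + 2899427328))*(-284) = (219 + 2899427344)*(-284) = 2899427563*(-284) = -823437427892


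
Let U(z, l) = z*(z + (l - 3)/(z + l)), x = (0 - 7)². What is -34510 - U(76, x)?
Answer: -5039246/125 ≈ -40314.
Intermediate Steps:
x = 49 (x = (-7)² = 49)
U(z, l) = z*(z + (-3 + l)/(l + z))
-34510 - U(76, x) = -34510 - 76*(-3 + 49 + 76² + 49*76)/(49 + 76) = -34510 - 76*(-3 + 49 + 5776 + 3724)/125 = -34510 - 76*9546/125 = -34510 - 1*725496/125 = -34510 - 725496/125 = -5039246/125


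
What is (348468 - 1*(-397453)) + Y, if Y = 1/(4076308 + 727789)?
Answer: 3583476838338/4804097 ≈ 7.4592e+5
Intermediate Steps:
Y = 1/4804097 ≈ 2.0816e-7
(348468 - 1*(-397453)) + Y = (348468 - 1*(-397453)) + 1/4804097 = (348468 + 397453) + 1/4804097 = 745921 + 1/4804097 = 3583476838338/4804097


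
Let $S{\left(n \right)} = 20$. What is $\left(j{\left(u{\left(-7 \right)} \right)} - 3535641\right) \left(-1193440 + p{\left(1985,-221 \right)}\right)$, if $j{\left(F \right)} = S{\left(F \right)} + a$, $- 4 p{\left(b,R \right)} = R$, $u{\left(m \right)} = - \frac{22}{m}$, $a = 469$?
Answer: $4218796485732$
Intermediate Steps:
$p{\left(b,R \right)} = - \frac{R}{4}$
$j{\left(F \right)} = 489$ ($j{\left(F \right)} = 20 + 469 = 489$)
$\left(j{\left(u{\left(-7 \right)} \right)} - 3535641\right) \left(-1193440 + p{\left(1985,-221 \right)}\right) = \left(489 - 3535641\right) \left(-1193440 - - \frac{221}{4}\right) = - 3535152 \left(-1193440 + \frac{221}{4}\right) = \left(-3535152\right) \left(- \frac{4773539}{4}\right) = 4218796485732$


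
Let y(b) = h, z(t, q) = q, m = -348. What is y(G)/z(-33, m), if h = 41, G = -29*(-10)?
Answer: -41/348 ≈ -0.11782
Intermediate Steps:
G = 290
y(b) = 41
y(G)/z(-33, m) = 41/(-348) = 41*(-1/348) = -41/348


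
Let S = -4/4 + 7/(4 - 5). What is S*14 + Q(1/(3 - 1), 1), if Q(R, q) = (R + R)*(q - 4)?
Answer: -115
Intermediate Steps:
S = -8 (S = -4*¼ + 7/(-1) = -1 + 7*(-1) = -1 - 7 = -8)
Q(R, q) = 2*R*(-4 + q) (Q(R, q) = (2*R)*(-4 + q) = 2*R*(-4 + q))
S*14 + Q(1/(3 - 1), 1) = -8*14 + 2*(-4 + 1)/(3 - 1) = -112 + 2*(-3)/2 = -112 + 2*(½)*(-3) = -112 - 3 = -115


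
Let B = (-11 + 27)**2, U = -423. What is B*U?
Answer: -108288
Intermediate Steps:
B = 256 (B = 16**2 = 256)
B*U = 256*(-423) = -108288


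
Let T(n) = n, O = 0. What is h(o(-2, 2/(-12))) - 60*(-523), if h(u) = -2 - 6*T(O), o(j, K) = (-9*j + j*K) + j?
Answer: 31378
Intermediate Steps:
o(j, K) = -8*j + K*j (o(j, K) = (-9*j + K*j) + j = -8*j + K*j)
h(u) = -2 (h(u) = -2 - 6*0 = -2 + 0 = -2)
h(o(-2, 2/(-12))) - 60*(-523) = -2 - 60*(-523) = -2 + 31380 = 31378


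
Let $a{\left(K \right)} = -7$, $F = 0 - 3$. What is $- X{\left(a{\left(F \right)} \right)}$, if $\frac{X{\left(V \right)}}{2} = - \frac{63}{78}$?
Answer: $\frac{21}{13} \approx 1.6154$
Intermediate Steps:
$F = -3$ ($F = 0 - 3 = -3$)
$X{\left(V \right)} = - \frac{21}{13}$ ($X{\left(V \right)} = 2 \left(- \frac{63}{78}\right) = 2 \left(\left(-63\right) \frac{1}{78}\right) = 2 \left(- \frac{21}{26}\right) = - \frac{21}{13}$)
$- X{\left(a{\left(F \right)} \right)} = \left(-1\right) \left(- \frac{21}{13}\right) = \frac{21}{13}$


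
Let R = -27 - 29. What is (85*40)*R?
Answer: -190400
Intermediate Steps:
R = -56
(85*40)*R = (85*40)*(-56) = 3400*(-56) = -190400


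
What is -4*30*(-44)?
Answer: 5280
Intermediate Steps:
-4*30*(-44) = -120*(-44) = 5280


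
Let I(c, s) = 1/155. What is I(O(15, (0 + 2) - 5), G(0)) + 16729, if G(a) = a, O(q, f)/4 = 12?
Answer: 2592996/155 ≈ 16729.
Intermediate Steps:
O(q, f) = 48 (O(q, f) = 4*12 = 48)
I(c, s) = 1/155
I(O(15, (0 + 2) - 5), G(0)) + 16729 = 1/155 + 16729 = 2592996/155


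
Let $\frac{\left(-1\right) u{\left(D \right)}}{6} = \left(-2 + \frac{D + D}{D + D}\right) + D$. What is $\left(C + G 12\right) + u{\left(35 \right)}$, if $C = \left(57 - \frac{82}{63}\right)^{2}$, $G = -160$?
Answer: $\frac{3882925}{3969} \approx 978.31$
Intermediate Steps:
$C = \frac{12313081}{3969}$ ($C = \left(57 - \frac{82}{63}\right)^{2} = \left(\frac{3509}{63}\right)^{2} = \frac{12313081}{3969} \approx 3102.3$)
$u{\left(D \right)} = 6 - 6 D$ ($u{\left(D \right)} = - 6 \left(\left(-2 + \frac{D + D}{D + D}\right) + D\right) = - 6 \left(\left(-2 + \frac{2 D}{2 D}\right) + D\right) = - 6 \left(\left(-2 + 2 D \frac{1}{2 D}\right) + D\right) = - 6 \left(\left(-2 + 1\right) + D\right) = - 6 \left(-1 + D\right) = 6 - 6 D$)
$\left(C + G 12\right) + u{\left(35 \right)} = \left(\frac{12313081}{3969} - 1920\right) + \left(6 - 210\right) = \frac{4692601}{3969} - 204 = \frac{3882925}{3969}$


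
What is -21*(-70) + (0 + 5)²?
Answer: 1495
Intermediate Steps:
-21*(-70) + (0 + 5)² = 1470 + 5² = 1470 + 25 = 1495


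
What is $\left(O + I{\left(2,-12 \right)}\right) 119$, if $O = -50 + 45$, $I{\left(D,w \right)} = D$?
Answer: $-357$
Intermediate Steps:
$O = -5$
$\left(O + I{\left(2,-12 \right)}\right) 119 = \left(-5 + 2\right) 119 = \left(-3\right) 119 = -357$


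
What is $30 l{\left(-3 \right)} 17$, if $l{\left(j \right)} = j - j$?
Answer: $0$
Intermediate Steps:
$l{\left(j \right)} = 0$
$30 l{\left(-3 \right)} 17 = 30 \cdot 0 \cdot 17 = 0 \cdot 17 = 0$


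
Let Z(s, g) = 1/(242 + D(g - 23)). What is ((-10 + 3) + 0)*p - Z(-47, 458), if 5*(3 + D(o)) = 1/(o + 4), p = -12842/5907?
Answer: 47145965899/3098847642 ≈ 15.214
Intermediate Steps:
p = -12842/5907 (p = -12842*1/5907 = -12842/5907 ≈ -2.1740)
D(o) = -3 + 1/(5*(4 + o)) (D(o) = -3 + 1/(5*(o + 4)) = -3 + 1/(5*(4 + o)))
Z(s, g) = 1/(242 + (286 - 15*g)/(5*(-19 + g))) (Z(s, g) = 1/(242 + (-59 - 15*(g - 23))/(5*(4 + (g - 23)))) = 1/(242 + (-59 - 15*(-23 + g))/(5*(4 + (-23 + g)))) = 1/(242 + (-59 + (345 - 15*g))/(5*(-19 + g))) = 1/(242 + (286 - 15*g)/(5*(-19 + g))))
((-10 + 3) + 0)*p - Z(-47, 458) = ((-10 + 3) + 0)*(-12842/5907) - 5*(-19 + 458)/(-22704 + 1195*458) = (-7 + 0)*(-12842/5907) - 5*439/(-22704 + 547310) = -7*(-12842/5907) - 5*439/524606 = 89894/5907 - 5*439/524606 = 89894/5907 - 1*2195/524606 = 89894/5907 - 2195/524606 = 47145965899/3098847642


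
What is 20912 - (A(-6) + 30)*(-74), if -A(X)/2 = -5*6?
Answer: 27572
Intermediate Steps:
A(X) = 60 (A(X) = -(-10)*6 = -2*(-30) = 60)
20912 - (A(-6) + 30)*(-74) = 20912 - (60 + 30)*(-74) = 20912 - 90*(-74) = 20912 - 1*(-6660) = 20912 + 6660 = 27572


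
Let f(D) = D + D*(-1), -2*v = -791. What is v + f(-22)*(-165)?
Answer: 791/2 ≈ 395.50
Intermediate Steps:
v = 791/2 (v = -½*(-791) = 791/2 ≈ 395.50)
f(D) = 0 (f(D) = D - D = 0)
v + f(-22)*(-165) = 791/2 + 0*(-165) = 791/2 + 0 = 791/2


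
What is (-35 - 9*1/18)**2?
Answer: 5041/4 ≈ 1260.3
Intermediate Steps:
(-35 - 9*1/18)**2 = (-35 - 1/2)**2 = (-71/2)**2 = 5041/4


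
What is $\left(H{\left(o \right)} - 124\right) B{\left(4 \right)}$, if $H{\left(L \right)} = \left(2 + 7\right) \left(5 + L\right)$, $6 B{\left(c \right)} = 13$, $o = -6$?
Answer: $- \frac{1729}{6} \approx -288.17$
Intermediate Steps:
$B{\left(c \right)} = \frac{13}{6}$ ($B{\left(c \right)} = \frac{1}{6} \cdot 13 = \frac{13}{6}$)
$H{\left(L \right)} = 45 + 9 L$ ($H{\left(L \right)} = 9 \left(5 + L\right) = 45 + 9 L$)
$\left(H{\left(o \right)} - 124\right) B{\left(4 \right)} = \left(\left(45 + 9 \left(-6\right)\right) - 124\right) \frac{13}{6} = \left(\left(45 - 54\right) - 124\right) \frac{13}{6} = \left(-9 - 124\right) \frac{13}{6} = \left(-133\right) \frac{13}{6} = - \frac{1729}{6}$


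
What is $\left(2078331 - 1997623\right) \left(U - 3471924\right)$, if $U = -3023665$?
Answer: $-524245997012$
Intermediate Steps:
$\left(2078331 - 1997623\right) \left(U - 3471924\right) = \left(2078331 - 1997623\right) \left(-3023665 - 3471924\right) = 80708 \left(-6495589\right) = -524245997012$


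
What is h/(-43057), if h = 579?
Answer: -579/43057 ≈ -0.013447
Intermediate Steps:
h/(-43057) = 579/(-43057) = 579*(-1/43057) = -579/43057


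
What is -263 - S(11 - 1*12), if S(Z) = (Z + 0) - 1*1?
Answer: -261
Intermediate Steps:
S(Z) = -1 + Z (S(Z) = Z - 1 = -1 + Z)
-263 - S(11 - 1*12) = -263 - (-1 + (11 - 1*12)) = -263 - (-1 + (11 - 12)) = -263 - (-1 - 1) = -263 - 1*(-2) = -263 + 2 = -261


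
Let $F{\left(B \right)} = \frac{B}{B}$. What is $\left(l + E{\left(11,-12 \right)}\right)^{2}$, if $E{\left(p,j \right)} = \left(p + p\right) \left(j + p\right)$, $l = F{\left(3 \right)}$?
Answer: $441$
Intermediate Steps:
$F{\left(B \right)} = 1$
$l = 1$
$E{\left(p,j \right)} = 2 p \left(j + p\right)$
$\left(l + E{\left(11,-12 \right)}\right)^{2} = \left(1 + 2 \cdot 11 \left(-12 + 11\right)\right)^{2} = \left(1 + 2 \cdot 11 \left(-1\right)\right)^{2} = \left(1 - 22\right)^{2} = \left(-21\right)^{2} = 441$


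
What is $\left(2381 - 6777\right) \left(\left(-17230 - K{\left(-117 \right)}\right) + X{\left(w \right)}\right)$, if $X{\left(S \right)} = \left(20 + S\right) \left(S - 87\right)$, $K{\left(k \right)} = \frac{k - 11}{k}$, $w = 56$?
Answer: $\frac{10074269240}{117} \approx 8.6105 \cdot 10^{7}$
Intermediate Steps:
$K{\left(k \right)} = \frac{-11 + k}{k}$
$X{\left(S \right)} = \left(-87 + S\right) \left(20 + S\right)$ ($X{\left(S \right)} = \left(20 + S\right) \left(-87 + S\right) = \left(-87 + S\right) \left(20 + S\right)$)
$\left(2381 - 6777\right) \left(\left(-17230 - K{\left(-117 \right)}\right) + X{\left(w \right)}\right) = \left(2381 - 6777\right) \left(\left(-17230 - \frac{-11 - 117}{-117}\right) - \left(5492 - 3136\right)\right) = - 4396 \left(\left(-17230 - \left(- \frac{1}{117}\right) \left(-128\right)\right) - 2356\right) = - 4396 \left(\left(-17230 - \frac{128}{117}\right) - 2356\right) = - 4396 \left(- \frac{2016038}{117} - 2356\right) = \left(-4396\right) \left(- \frac{2291690}{117}\right) = \frac{10074269240}{117}$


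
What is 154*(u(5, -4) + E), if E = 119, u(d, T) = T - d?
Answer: 16940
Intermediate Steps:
154*(u(5, -4) + E) = 154*((-4 - 1*5) + 119) = 154*((-4 - 5) + 119) = 154*(-9 + 119) = 154*110 = 16940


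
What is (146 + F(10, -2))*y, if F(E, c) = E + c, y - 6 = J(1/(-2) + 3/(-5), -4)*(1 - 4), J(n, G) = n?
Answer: 7161/5 ≈ 1432.2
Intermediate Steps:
y = 93/10 (y = 6 + (1/(-2) + 3/(-5))*(1 - 4) = 6 + (1*(-1/2) + 3*(-1/5))*(-3) = 6 + (-1/2 - 3/5)*(-3) = 6 - 11/10*(-3) = 6 + 33/10 = 93/10 ≈ 9.3000)
(146 + F(10, -2))*y = (146 + (10 - 2))*(93/10) = (146 + 8)*(93/10) = 154*(93/10) = 7161/5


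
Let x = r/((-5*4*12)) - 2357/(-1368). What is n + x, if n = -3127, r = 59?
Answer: -42757153/13680 ≈ -3125.5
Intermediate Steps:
x = 20207/13680 (x = 59/((-5*4*12)) - 2357/(-1368) = 59/((-20*12)) - 2357*(-1/1368) = 59/(-240) + 2357/1368 = 59*(-1/240) + 2357/1368 = -59/240 + 2357/1368 = 20207/13680 ≈ 1.4771)
n + x = -3127 + 20207/13680 = -42757153/13680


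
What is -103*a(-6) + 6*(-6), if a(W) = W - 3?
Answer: 891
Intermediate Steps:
a(W) = -3 + W
-103*a(-6) + 6*(-6) = -103*(-3 - 6) + 6*(-6) = -103*(-9) - 36 = 927 - 36 = 891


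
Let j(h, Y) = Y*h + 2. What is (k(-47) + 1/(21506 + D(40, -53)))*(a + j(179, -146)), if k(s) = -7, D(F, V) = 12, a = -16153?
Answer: 6369178125/21518 ≈ 2.9599e+5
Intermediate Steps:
j(h, Y) = 2 + Y*h
(k(-47) + 1/(21506 + D(40, -53)))*(a + j(179, -146)) = (-7 + 1/(21506 + 12))*(-16153 + (2 - 146*179)) = (-7 + 1/21518)*(-16153 + (2 - 26134)) = (-7 + 1/21518)*(-16153 - 26132) = -150625/21518*(-42285) = 6369178125/21518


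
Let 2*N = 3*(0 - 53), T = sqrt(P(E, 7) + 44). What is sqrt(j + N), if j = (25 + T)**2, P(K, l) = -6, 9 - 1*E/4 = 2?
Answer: sqrt(2334 + 200*sqrt(38))/2 ≈ 29.862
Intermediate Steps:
E = 28 (E = 36 - 4*2 = 36 - 8 = 28)
T = sqrt(38) (T = sqrt(-6 + 44) = sqrt(38) ≈ 6.1644)
j = (25 + sqrt(38))**2 ≈ 971.22
N = -159/2 (N = (3*(0 - 53))/2 = (3*(-53))/2 = (1/2)*(-159) = -159/2 ≈ -79.500)
sqrt(j + N) = sqrt((25 + sqrt(38))**2 - 159/2) = sqrt(-159/2 + (25 + sqrt(38))**2)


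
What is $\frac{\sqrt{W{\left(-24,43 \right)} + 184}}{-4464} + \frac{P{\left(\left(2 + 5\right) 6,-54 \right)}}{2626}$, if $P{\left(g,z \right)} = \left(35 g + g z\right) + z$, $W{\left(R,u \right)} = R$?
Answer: $- \frac{426}{1313} - \frac{\sqrt{10}}{1116} \approx -0.32728$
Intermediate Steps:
$P{\left(g,z \right)} = z + 35 g + g z$
$\frac{\sqrt{W{\left(-24,43 \right)} + 184}}{-4464} + \frac{P{\left(\left(2 + 5\right) 6,-54 \right)}}{2626} = \frac{\sqrt{-24 + 184}}{-4464} + \frac{-54 + 35 \left(2 + 5\right) 6 + \left(2 + 5\right) 6 \left(-54\right)}{2626} = \sqrt{160} \left(- \frac{1}{4464}\right) + \left(-54 + 35 \cdot 7 \cdot 6 + 7 \cdot 6 \left(-54\right)\right) \frac{1}{2626} = 4 \sqrt{10} \left(- \frac{1}{4464}\right) + \left(-54 + 35 \cdot 42 + 42 \left(-54\right)\right) \frac{1}{2626} = - \frac{\sqrt{10}}{1116} + \left(-54 + 1470 - 2268\right) \frac{1}{2626} = - \frac{\sqrt{10}}{1116} - \frac{426}{1313} = - \frac{426}{1313} - \frac{\sqrt{10}}{1116}$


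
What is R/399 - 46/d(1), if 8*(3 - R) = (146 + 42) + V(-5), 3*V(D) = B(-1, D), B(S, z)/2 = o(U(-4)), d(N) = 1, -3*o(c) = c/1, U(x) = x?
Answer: -47249/1026 ≈ -46.052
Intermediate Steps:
o(c) = -c/3 (o(c) = -c/(3*1) = -c/3)
B(S, z) = 8/3 (B(S, z) = 2*(-⅓*(-4)) = 2*(4/3) = 8/3)
V(D) = 8/9 (V(D) = (⅓)*(8/3) = 8/9)
R = -371/18 (R = 3 - ((146 + 42) + 8/9)/8 = 3 - (188 + 8/9)/8 = 3 - ⅛*1700/9 = 3 - 425/18 = -371/18 ≈ -20.611)
R/399 - 46/d(1) = -371/18/399 - 46/1 = -371/18*1/399 - 46*1 = -53/1026 - 46 = -47249/1026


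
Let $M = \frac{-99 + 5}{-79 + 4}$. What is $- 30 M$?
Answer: $- \frac{188}{5} \approx -37.6$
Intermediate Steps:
$M = \frac{94}{75}$ ($M = - \frac{94}{-75} = \left(-94\right) \left(- \frac{1}{75}\right) = \frac{94}{75} \approx 1.2533$)
$- 30 M = \left(-30\right) \frac{94}{75} = - \frac{188}{5}$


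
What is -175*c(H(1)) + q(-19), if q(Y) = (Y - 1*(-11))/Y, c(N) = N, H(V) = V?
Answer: -3317/19 ≈ -174.58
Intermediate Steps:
q(Y) = (11 + Y)/Y (q(Y) = (Y + 11)/Y = (11 + Y)/Y)
-175*c(H(1)) + q(-19) = -175*1 + (11 - 19)/(-19) = -175 - 1/19*(-8) = -175 + 8/19 = -3317/19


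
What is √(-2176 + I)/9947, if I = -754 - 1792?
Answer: I*√4722/9947 ≈ 0.0069083*I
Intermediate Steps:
I = -2546
√(-2176 + I)/9947 = √(-2176 - 2546)/9947 = √(-4722)*(1/9947) = (I*√4722)*(1/9947) = I*√4722/9947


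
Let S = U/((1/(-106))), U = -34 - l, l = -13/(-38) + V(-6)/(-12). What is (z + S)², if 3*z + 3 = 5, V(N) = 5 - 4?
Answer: 171444855481/12996 ≈ 1.3192e+7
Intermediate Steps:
V(N) = 1
z = ⅔ (z = -1 + (⅓)*5 = -1 + 5/3 = ⅔ ≈ 0.66667)
l = 59/228 (l = -13/(-38) + 1/(-12) = -13*(-1/38) + 1*(-1/12) = 13/38 - 1/12 = 59/228 ≈ 0.25877)
U = -7811/228 (U = -34 - 1*59/228 = -34 - 59/228 = -7811/228 ≈ -34.259)
S = 413983/114 (S = -7811/(228*(1/(-106))) = -7811/(228*(1*(-1/106))) = -7811/(228*(-1/106)) = -7811/228*(-106) = 413983/114 ≈ 3631.4)
(z + S)² = (⅔ + 413983/114)² = (414059/114)² = 171444855481/12996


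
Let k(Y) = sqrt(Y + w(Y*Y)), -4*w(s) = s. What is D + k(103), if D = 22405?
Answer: 22405 + 3*I*sqrt(1133)/2 ≈ 22405.0 + 50.49*I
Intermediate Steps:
w(s) = -s/4
k(Y) = sqrt(Y - Y**2/4) (k(Y) = sqrt(Y - Y*Y/4) = sqrt(Y - Y**2/4))
D + k(103) = 22405 + sqrt(103*(4 - 1*103))/2 = 22405 + sqrt(103*(4 - 103))/2 = 22405 + sqrt(103*(-99))/2 = 22405 + sqrt(-10197)/2 = 22405 + (3*I*sqrt(1133))/2 = 22405 + 3*I*sqrt(1133)/2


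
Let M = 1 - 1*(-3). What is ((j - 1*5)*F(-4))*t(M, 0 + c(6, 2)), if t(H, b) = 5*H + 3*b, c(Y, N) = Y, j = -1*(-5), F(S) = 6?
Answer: 0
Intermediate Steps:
M = 4 (M = 1 + 3 = 4)
j = 5
t(H, b) = 3*b + 5*H
((j - 1*5)*F(-4))*t(M, 0 + c(6, 2)) = ((5 - 1*5)*6)*(3*(0 + 6) + 5*4) = ((5 - 5)*6)*(3*6 + 20) = (0*6)*(18 + 20) = 0*38 = 0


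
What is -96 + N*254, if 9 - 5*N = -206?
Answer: 10826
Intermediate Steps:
N = 43 (N = 9/5 - ⅕*(-206) = 9/5 + 206/5 = 43)
-96 + N*254 = -96 + 43*254 = -96 + 10922 = 10826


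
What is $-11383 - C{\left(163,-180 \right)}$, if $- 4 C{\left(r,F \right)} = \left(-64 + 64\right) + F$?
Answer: $-11428$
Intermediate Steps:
$C{\left(r,F \right)} = - \frac{F}{4}$ ($C{\left(r,F \right)} = - \frac{\left(-64 + 64\right) + F}{4} = - \frac{0 + F}{4} = - \frac{F}{4}$)
$-11383 - C{\left(163,-180 \right)} = -11383 - \left(- \frac{1}{4}\right) \left(-180\right) = -11383 - 45 = -11428$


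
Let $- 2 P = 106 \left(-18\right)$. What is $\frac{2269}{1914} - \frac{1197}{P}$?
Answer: $- \frac{3512}{50721} \approx -0.069242$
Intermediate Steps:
$P = 954$ ($P = - \frac{106 \left(-18\right)}{2} = \left(- \frac{1}{2}\right) \left(-1908\right) = 954$)
$\frac{2269}{1914} - \frac{1197}{P} = \frac{2269}{1914} - \frac{1197}{954} = 2269 \cdot \frac{1}{1914} - \frac{133}{106} = \frac{2269}{1914} - \frac{133}{106} = - \frac{3512}{50721}$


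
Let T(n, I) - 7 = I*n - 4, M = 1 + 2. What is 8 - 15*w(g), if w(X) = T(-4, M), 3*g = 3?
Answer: 143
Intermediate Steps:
g = 1 (g = (⅓)*3 = 1)
M = 3
T(n, I) = 3 + I*n (T(n, I) = 7 + (I*n - 4) = 7 + (-4 + I*n) = 3 + I*n)
w(X) = -9 (w(X) = 3 + 3*(-4) = 3 - 12 = -9)
8 - 15*w(g) = 8 - 15*(-9) = 8 + 135 = 143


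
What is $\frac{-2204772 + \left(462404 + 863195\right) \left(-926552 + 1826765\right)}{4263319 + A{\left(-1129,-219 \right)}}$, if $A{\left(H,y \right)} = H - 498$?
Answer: $\frac{397773082605}{1420564} \approx 2.8001 \cdot 10^{5}$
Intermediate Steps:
$A{\left(H,y \right)} = -498 + H$
$\frac{-2204772 + \left(462404 + 863195\right) \left(-926552 + 1826765\right)}{4263319 + A{\left(-1129,-219 \right)}} = \frac{-2204772 + \left(462404 + 863195\right) \left(-926552 + 1826765\right)}{4263319 - 1627} = \frac{-2204772 + 1325599 \cdot 900213}{4263319 - 1627} = \frac{-2204772 + 1193321452587}{4261692} = 1193319247815 \cdot \frac{1}{4261692} = \frac{397773082605}{1420564}$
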